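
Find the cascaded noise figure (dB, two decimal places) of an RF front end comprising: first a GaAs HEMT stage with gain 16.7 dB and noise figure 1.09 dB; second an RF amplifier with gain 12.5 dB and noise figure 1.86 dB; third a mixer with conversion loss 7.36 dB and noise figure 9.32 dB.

Convert to linear (a loss of L dB is a gain of −L dB): F_i = 10^(NF_i/10), G_i = 10^(G_i,dB/10)
  Stage 1: F_1 = 10^(1.09/10) = 1.285, G_1 = 10^(16.7/10) = 46.77
  Stage 2: F_2 = 10^(1.86/10) = 1.535, G_2 = 10^(12.5/10) = 17.78
  Stage 3: F_3 = 10^(9.32/10) = 8.551, G_3 = 10^(−7.36/10) = 0.1837
Friis cascade:
  F = 1.285 + (1.535 − 1)/46.77 + (8.551 − 1)/831.8 = 1.306
NF = 10 log₁₀(1.306) = 1.16 dB

1.16 dB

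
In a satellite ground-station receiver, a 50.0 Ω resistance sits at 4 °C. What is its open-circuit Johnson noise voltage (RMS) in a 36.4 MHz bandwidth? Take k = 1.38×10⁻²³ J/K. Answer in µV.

T = 4 °C + 273.15 = 277.15 K
V_n = √(4kTRB)
4kTRB = 4 × 1.38×10⁻²³ × 277.15 × 5.00×10¹ × 3.64×10⁷ = 2.78×10⁻¹¹ V²
V_n = √(2.78×10⁻¹¹) = 5.28×10⁻⁶ V = 5.28 µV

5.28 µV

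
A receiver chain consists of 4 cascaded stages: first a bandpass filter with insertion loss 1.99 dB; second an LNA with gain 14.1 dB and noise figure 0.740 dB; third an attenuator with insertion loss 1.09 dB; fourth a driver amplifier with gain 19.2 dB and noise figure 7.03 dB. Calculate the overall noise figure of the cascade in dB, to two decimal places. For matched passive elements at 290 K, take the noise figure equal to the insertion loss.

Convert to linear (a loss of L dB is a gain of −L dB): F_i = 10^(NF_i/10), G_i = 10^(G_i,dB/10)
  Stage 1: F_1 = 10^(1.99/10) = 1.581, G_1 = 10^(−1.99/10) = 0.6324
  Stage 2: F_2 = 10^(0.740/10) = 1.186, G_2 = 10^(14.1/10) = 25.70
  Stage 3: F_3 = 10^(1.09/10) = 1.285, G_3 = 10^(−1.09/10) = 0.7780
  Stage 4: F_4 = 10^(7.03/10) = 5.047, G_4 = 10^(19.2/10) = 83.18
Friis cascade:
  F = 1.581 + (1.186 − 1)/0.6324 + (1.285 − 1)/16.26 + (5.047 − 1)/12.65 = 2.213
NF = 10 log₁₀(2.213) = 3.45 dB

3.45 dB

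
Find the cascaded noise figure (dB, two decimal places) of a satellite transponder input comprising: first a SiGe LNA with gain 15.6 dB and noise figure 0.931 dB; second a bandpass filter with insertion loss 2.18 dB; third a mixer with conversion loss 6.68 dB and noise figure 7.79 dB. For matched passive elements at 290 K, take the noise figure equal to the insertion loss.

1.72 dB

Convert to linear (a loss of L dB is a gain of −L dB): F_i = 10^(NF_i/10), G_i = 10^(G_i,dB/10)
  Stage 1: F_1 = 10^(0.931/10) = 1.239, G_1 = 10^(15.6/10) = 36.31
  Stage 2: F_2 = 10^(2.18/10) = 1.652, G_2 = 10^(−2.18/10) = 0.6053
  Stage 3: F_3 = 10^(7.79/10) = 6.012, G_3 = 10^(−6.68/10) = 0.2148
Friis cascade:
  F = 1.239 + (1.652 − 1)/36.31 + (6.012 − 1)/21.98 = 1.485
NF = 10 log₁₀(1.485) = 1.72 dB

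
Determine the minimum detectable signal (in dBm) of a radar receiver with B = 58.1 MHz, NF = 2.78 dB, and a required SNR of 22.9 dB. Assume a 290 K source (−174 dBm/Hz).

−70.7 dBm

Sensitivity = −174 + 10 log₁₀(B) + NF + SNR_min
= −174 + 77.64 + 2.78 + 22.9
= −70.68 dBm → −70.7 dBm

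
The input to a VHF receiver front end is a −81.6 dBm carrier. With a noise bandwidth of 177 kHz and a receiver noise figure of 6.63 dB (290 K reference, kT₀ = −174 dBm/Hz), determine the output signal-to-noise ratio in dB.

33.3 dB

Noise floor: N = −174 + 10 log₁₀(B) + NF
10 log₁₀(1.77×10⁵) = 52.48 dB
N = −174 + 52.48 + 6.63 = −114.89 dBm
SNR = P_sig − N = −81.6 − (−114.89) = 33.29 dB → 33.3 dB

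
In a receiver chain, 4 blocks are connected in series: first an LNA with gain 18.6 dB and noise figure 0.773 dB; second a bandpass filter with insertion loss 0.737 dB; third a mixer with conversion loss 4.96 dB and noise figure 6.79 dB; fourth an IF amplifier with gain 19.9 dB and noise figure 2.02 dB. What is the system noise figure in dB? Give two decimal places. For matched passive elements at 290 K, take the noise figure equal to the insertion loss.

1.10 dB

Convert to linear (a loss of L dB is a gain of −L dB): F_i = 10^(NF_i/10), G_i = 10^(G_i,dB/10)
  Stage 1: F_1 = 10^(0.773/10) = 1.195, G_1 = 10^(18.6/10) = 72.44
  Stage 2: F_2 = 10^(0.737/10) = 1.185, G_2 = 10^(−0.737/10) = 0.8439
  Stage 3: F_3 = 10^(6.79/10) = 4.775, G_3 = 10^(−4.96/10) = 0.3192
  Stage 4: F_4 = 10^(2.02/10) = 1.592, G_4 = 10^(19.9/10) = 97.72
Friis cascade:
  F = 1.195 + (1.185 − 1)/72.44 + (4.775 − 1)/61.14 + (1.592 − 1)/19.51 = 1.289
NF = 10 log₁₀(1.289) = 1.10 dB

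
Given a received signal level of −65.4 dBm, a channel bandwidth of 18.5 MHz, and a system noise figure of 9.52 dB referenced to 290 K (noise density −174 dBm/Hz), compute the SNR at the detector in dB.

Noise floor: N = −174 + 10 log₁₀(B) + NF
10 log₁₀(1.85×10⁷) = 72.67 dB
N = −174 + 72.67 + 9.52 = −91.81 dBm
SNR = P_sig − N = −65.4 − (−91.81) = 26.41 dB → 26.4 dB

26.4 dB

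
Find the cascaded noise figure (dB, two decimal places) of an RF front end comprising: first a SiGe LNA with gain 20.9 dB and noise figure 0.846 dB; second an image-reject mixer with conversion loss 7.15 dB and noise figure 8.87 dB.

1.04 dB

Convert to linear (a loss of L dB is a gain of −L dB): F_i = 10^(NF_i/10), G_i = 10^(G_i,dB/10)
  Stage 1: F_1 = 10^(0.846/10) = 1.215, G_1 = 10^(20.9/10) = 123.0
  Stage 2: F_2 = 10^(8.87/10) = 7.709, G_2 = 10^(−7.15/10) = 0.1928
Friis cascade:
  F = 1.215 + (7.709 − 1)/123.0 = 1.270
NF = 10 log₁₀(1.270) = 1.04 dB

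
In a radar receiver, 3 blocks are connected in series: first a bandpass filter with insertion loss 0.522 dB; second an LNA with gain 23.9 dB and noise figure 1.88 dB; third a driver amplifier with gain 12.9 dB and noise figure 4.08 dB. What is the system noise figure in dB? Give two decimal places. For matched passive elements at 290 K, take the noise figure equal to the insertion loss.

2.42 dB

Convert to linear (a loss of L dB is a gain of −L dB): F_i = 10^(NF_i/10), G_i = 10^(G_i,dB/10)
  Stage 1: F_1 = 10^(0.522/10) = 1.128, G_1 = 10^(−0.522/10) = 0.8867
  Stage 2: F_2 = 10^(1.88/10) = 1.542, G_2 = 10^(23.9/10) = 245.5
  Stage 3: F_3 = 10^(4.08/10) = 2.559, G_3 = 10^(12.9/10) = 19.50
Friis cascade:
  F = 1.128 + (1.542 − 1)/0.8867 + (2.559 − 1)/217.7 = 1.746
NF = 10 log₁₀(1.746) = 2.42 dB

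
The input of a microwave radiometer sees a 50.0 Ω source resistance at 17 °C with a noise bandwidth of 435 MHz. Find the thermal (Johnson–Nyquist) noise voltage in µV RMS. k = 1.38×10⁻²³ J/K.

T = 17 °C + 273.15 = 290.15 K
V_n = √(4kTRB)
4kTRB = 4 × 1.38×10⁻²³ × 290.15 × 5.00×10¹ × 4.35×10⁸ = 3.48×10⁻¹⁰ V²
V_n = √(3.48×10⁻¹⁰) = 1.87×10⁻⁵ V = 18.7 µV

18.7 µV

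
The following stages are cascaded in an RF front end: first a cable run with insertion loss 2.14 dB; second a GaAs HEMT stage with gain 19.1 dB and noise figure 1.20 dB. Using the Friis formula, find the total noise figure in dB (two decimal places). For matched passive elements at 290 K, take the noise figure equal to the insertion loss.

Convert to linear (a loss of L dB is a gain of −L dB): F_i = 10^(NF_i/10), G_i = 10^(G_i,dB/10)
  Stage 1: F_1 = 10^(2.14/10) = 1.637, G_1 = 10^(−2.14/10) = 0.6109
  Stage 2: F_2 = 10^(1.20/10) = 1.318, G_2 = 10^(19.1/10) = 81.28
Friis cascade:
  F = 1.637 + (1.318 − 1)/0.6109 = 2.158
NF = 10 log₁₀(2.158) = 3.34 dB

3.34 dB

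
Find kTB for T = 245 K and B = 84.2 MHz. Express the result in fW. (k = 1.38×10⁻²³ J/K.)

285 fW

P_n = kTB = 1.38×10⁻²³ × 245 × 8.42×10⁷ = 2.85×10⁻¹³ W = 285 fW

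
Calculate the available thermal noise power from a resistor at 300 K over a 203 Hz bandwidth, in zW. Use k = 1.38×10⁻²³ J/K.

840 zW

P_n = kTB = 1.38×10⁻²³ × 300 × 2.03×10² = 8.40×10⁻¹⁹ W = 840 zW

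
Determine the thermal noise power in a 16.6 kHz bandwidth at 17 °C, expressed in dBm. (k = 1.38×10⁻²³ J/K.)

T = 17 °C + 273.15 = 290.15 K
P_n = kTB = 1.38×10⁻²³ × 290.15 × 1.66×10⁴ = 6.65×10⁻¹⁷ W
In dBm: 10 log₁₀(6.65×10⁻¹⁷ / 10⁻³) = −131.8 dBm

−131.8 dBm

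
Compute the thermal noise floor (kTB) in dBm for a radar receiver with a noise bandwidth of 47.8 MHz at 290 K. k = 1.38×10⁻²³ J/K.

−97.2 dBm

P_n = kTB = 1.38×10⁻²³ × 290 × 4.78×10⁷ = 1.91×10⁻¹³ W
In dBm: 10 log₁₀(1.91×10⁻¹³ / 10⁻³) = −97.2 dBm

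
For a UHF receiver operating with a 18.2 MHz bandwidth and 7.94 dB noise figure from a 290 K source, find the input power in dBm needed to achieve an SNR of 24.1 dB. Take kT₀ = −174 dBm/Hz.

−69.4 dBm

Sensitivity = −174 + 10 log₁₀(B) + NF + SNR_min
= −174 + 72.6 + 7.94 + 24.1
= −69.36 dBm → −69.4 dBm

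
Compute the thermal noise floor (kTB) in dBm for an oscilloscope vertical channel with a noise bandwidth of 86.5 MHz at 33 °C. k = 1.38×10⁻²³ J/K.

T = 33 °C + 273.15 = 306.15 K
P_n = kTB = 1.38×10⁻²³ × 306.15 × 8.65×10⁷ = 3.65×10⁻¹³ W
In dBm: 10 log₁₀(3.65×10⁻¹³ / 10⁻³) = −94.4 dBm

−94.4 dBm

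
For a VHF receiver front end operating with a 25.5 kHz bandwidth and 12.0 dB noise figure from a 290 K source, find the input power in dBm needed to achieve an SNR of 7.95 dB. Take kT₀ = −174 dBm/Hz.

Sensitivity = −174 + 10 log₁₀(B) + NF + SNR_min
= −174 + 44.07 + 12.0 + 7.95
= −109.98 dBm → −110.0 dBm

−110.0 dBm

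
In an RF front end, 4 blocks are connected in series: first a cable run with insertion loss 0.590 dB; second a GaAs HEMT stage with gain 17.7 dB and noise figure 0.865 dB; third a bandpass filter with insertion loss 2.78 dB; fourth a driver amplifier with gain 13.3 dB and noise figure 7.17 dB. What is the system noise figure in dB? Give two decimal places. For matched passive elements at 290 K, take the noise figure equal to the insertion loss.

1.96 dB

Convert to linear (a loss of L dB is a gain of −L dB): F_i = 10^(NF_i/10), G_i = 10^(G_i,dB/10)
  Stage 1: F_1 = 10^(0.590/10) = 1.146, G_1 = 10^(−0.590/10) = 0.8730
  Stage 2: F_2 = 10^(0.865/10) = 1.220, G_2 = 10^(17.7/10) = 58.88
  Stage 3: F_3 = 10^(2.78/10) = 1.897, G_3 = 10^(−2.78/10) = 0.5272
  Stage 4: F_4 = 10^(7.17/10) = 5.212, G_4 = 10^(13.3/10) = 21.38
Friis cascade:
  F = 1.146 + (1.220 − 1)/0.8730 + (1.897 − 1)/51.40 + (5.212 − 1)/27.10 = 1.571
NF = 10 log₁₀(1.571) = 1.96 dB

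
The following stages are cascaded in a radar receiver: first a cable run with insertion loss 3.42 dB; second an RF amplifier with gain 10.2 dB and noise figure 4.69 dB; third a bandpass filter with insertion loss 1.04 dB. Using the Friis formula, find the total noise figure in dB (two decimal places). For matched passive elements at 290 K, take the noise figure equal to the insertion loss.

Convert to linear (a loss of L dB is a gain of −L dB): F_i = 10^(NF_i/10), G_i = 10^(G_i,dB/10)
  Stage 1: F_1 = 10^(3.42/10) = 2.198, G_1 = 10^(−3.42/10) = 0.4550
  Stage 2: F_2 = 10^(4.69/10) = 2.944, G_2 = 10^(10.2/10) = 10.47
  Stage 3: F_3 = 10^(1.04/10) = 1.271, G_3 = 10^(−1.04/10) = 0.7870
Friis cascade:
  F = 2.198 + (2.944 − 1)/0.4550 + (1.271 − 1)/4.764 = 6.528
NF = 10 log₁₀(6.528) = 8.15 dB

8.15 dB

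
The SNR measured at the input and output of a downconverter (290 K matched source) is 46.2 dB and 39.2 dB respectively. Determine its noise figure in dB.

7.0 dB

NF (dB) = SNR_in(dB) − SNR_out(dB) when the source is at T₀
NF = 46.2 − 39.2 = 7.0 dB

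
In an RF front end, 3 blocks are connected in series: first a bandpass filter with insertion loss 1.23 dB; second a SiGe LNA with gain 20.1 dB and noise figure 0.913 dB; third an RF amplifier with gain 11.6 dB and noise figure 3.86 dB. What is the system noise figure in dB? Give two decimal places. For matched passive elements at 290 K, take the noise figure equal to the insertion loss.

Convert to linear (a loss of L dB is a gain of −L dB): F_i = 10^(NF_i/10), G_i = 10^(G_i,dB/10)
  Stage 1: F_1 = 10^(1.23/10) = 1.327, G_1 = 10^(−1.23/10) = 0.7534
  Stage 2: F_2 = 10^(0.913/10) = 1.234, G_2 = 10^(20.1/10) = 102.3
  Stage 3: F_3 = 10^(3.86/10) = 2.432, G_3 = 10^(11.6/10) = 14.45
Friis cascade:
  F = 1.327 + (1.234 − 1)/0.7534 + (2.432 − 1)/77.09 = 1.657
NF = 10 log₁₀(1.657) = 2.19 dB

2.19 dB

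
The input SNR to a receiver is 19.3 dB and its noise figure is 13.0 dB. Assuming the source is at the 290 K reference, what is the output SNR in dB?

By definition F = SNR_in/SNR_out, so in dB: SNR_out = SNR_in − NF
SNR_out = 19.3 − 13.0 = 6.3 dB

6.3 dB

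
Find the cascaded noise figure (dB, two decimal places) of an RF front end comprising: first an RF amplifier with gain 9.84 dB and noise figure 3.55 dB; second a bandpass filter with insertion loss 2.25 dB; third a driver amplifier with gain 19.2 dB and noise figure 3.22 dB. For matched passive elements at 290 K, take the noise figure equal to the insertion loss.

4.03 dB

Convert to linear (a loss of L dB is a gain of −L dB): F_i = 10^(NF_i/10), G_i = 10^(G_i,dB/10)
  Stage 1: F_1 = 10^(3.55/10) = 2.265, G_1 = 10^(9.84/10) = 9.638
  Stage 2: F_2 = 10^(2.25/10) = 1.679, G_2 = 10^(−2.25/10) = 0.5957
  Stage 3: F_3 = 10^(3.22/10) = 2.099, G_3 = 10^(19.2/10) = 83.18
Friis cascade:
  F = 2.265 + (1.679 − 1)/9.638 + (2.099 − 1)/5.741 = 2.526
NF = 10 log₁₀(2.526) = 4.03 dB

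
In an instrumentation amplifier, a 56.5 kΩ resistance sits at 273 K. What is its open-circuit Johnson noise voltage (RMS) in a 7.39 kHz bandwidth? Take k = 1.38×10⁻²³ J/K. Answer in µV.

2.51 µV

V_n = √(4kTRB)
4kTRB = 4 × 1.38×10⁻²³ × 273 × 5.65×10⁴ × 7.39×10³ = 6.29×10⁻¹² V²
V_n = √(6.29×10⁻¹²) = 2.51×10⁻⁶ V = 2.51 µV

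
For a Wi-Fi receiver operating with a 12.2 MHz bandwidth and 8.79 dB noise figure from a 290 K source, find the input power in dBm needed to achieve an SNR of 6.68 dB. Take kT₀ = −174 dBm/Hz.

−87.7 dBm

Sensitivity = −174 + 10 log₁₀(B) + NF + SNR_min
= −174 + 70.86 + 8.79 + 6.68
= −87.67 dBm → −87.7 dBm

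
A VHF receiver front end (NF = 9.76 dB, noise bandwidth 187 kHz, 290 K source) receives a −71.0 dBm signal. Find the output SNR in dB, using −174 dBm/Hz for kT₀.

40.5 dB

Noise floor: N = −174 + 10 log₁₀(B) + NF
10 log₁₀(1.87×10⁵) = 52.72 dB
N = −174 + 52.72 + 9.76 = −111.52 dBm
SNR = P_sig − N = −71.0 − (−111.52) = 40.52 dB → 40.5 dB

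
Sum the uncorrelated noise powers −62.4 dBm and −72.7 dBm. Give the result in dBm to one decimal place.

−62.0 dBm

Convert to linear, add, convert back:
P₁ = 5.75×10⁻¹⁰ W, P₂ = 5.37×10⁻¹¹ W
P_tot = 6.29×10⁻¹⁰ W → 10 log₁₀(P_tot / 10⁻³) = −62.0 dBm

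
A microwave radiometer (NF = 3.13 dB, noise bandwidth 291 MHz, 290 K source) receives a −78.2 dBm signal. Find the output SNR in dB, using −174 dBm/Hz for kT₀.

Noise floor: N = −174 + 10 log₁₀(B) + NF
10 log₁₀(2.91×10⁸) = 84.64 dB
N = −174 + 84.64 + 3.13 = −86.23 dBm
SNR = P_sig − N = −78.2 − (−86.23) = 8.03 dB → 8.0 dB

8.0 dB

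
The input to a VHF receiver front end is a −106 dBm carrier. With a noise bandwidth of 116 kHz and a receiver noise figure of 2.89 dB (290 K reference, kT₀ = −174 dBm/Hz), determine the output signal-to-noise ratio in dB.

14.5 dB

Noise floor: N = −174 + 10 log₁₀(B) + NF
10 log₁₀(1.16×10⁵) = 50.64 dB
N = −174 + 50.64 + 2.89 = −120.47 dBm
SNR = P_sig − N = −106 − (−120.47) = 14.47 dB → 14.5 dB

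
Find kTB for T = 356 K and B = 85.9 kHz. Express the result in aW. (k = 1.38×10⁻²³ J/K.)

422 aW

P_n = kTB = 1.38×10⁻²³ × 356 × 8.59×10⁴ = 4.22×10⁻¹⁶ W = 422 aW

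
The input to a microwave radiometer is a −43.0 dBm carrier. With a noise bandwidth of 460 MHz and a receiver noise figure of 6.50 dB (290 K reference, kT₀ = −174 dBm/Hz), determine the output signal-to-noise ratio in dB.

37.9 dB

Noise floor: N = −174 + 10 log₁₀(B) + NF
10 log₁₀(4.60×10⁸) = 86.63 dB
N = −174 + 86.63 + 6.50 = −80.87 dBm
SNR = P_sig − N = −43.0 − (−80.87) = 37.87 dB → 37.9 dB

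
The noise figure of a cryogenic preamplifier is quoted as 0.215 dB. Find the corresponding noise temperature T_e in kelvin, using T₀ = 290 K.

F = 10^(0.215/10) = 1.05075
T_e = (F − 1)·T₀ = (1.05075 − 1) × 290 = 14.7 K

14.7 K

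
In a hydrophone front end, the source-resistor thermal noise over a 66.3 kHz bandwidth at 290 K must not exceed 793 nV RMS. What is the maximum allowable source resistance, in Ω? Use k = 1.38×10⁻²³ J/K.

593 Ω

Johnson–Nyquist: V_n = √(4kTRB) ⇒ R = V_n² / (4kTB)
4kTB = 4 × 1.38×10⁻²³ × 290 × 6.63×10⁴ = 1.06×10⁻¹⁵
R = (7.93×10⁻⁷)² / 1.06×10⁻¹⁵ = 5.93×10² Ω = 593 Ω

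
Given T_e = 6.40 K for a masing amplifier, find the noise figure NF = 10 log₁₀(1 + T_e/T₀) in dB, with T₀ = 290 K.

0.095 dB

F = 1 + T_e/T₀ = 1 + 6.40/290 = 1.02207
NF = 10 log₁₀(1.02207) = 0.095 dB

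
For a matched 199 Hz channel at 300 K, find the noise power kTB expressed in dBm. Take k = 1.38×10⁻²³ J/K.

−150.8 dBm

P_n = kTB = 1.38×10⁻²³ × 300 × 1.99×10² = 8.24×10⁻¹⁹ W
In dBm: 10 log₁₀(8.24×10⁻¹⁹ / 10⁻³) = −150.8 dBm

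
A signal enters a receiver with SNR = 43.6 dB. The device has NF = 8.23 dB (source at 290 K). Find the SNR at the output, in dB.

35.37 dB

By definition F = SNR_in/SNR_out, so in dB: SNR_out = SNR_in − NF
SNR_out = 43.6 − 8.23 = 35.37 dB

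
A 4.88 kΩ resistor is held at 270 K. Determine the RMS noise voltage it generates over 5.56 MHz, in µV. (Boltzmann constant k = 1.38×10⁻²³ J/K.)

V_n = √(4kTRB)
4kTRB = 4 × 1.38×10⁻²³ × 270 × 4.88×10³ × 5.56×10⁶ = 4.04×10⁻¹⁰ V²
V_n = √(4.04×10⁻¹⁰) = 2.01×10⁻⁵ V = 20.1 µV

20.1 µV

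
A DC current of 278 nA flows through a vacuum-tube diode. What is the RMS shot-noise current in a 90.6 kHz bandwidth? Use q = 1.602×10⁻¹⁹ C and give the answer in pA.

89.8 pA

I_n = √(2qI·B)
2qI·B = 2 × 1.602×10⁻¹⁹ × 2.78×10⁻⁷ × 9.06×10⁴ = 8.07×10⁻²¹ A²
I_n = √(8.07×10⁻²¹) = 8.98×10⁻¹¹ A = 89.8 pA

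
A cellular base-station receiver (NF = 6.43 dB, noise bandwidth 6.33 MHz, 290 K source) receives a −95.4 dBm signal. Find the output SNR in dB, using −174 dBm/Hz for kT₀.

Noise floor: N = −174 + 10 log₁₀(B) + NF
10 log₁₀(6.33×10⁶) = 68.01 dB
N = −174 + 68.01 + 6.43 = −99.56 dBm
SNR = P_sig − N = −95.4 − (−99.56) = 4.16 dB → 4.2 dB

4.2 dB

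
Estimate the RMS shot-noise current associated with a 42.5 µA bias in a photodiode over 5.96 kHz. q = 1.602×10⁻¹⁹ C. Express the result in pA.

I_n = √(2qI·B)
2qI·B = 2 × 1.602×10⁻¹⁹ × 4.25×10⁻⁵ × 5.96×10³ = 8.12×10⁻²⁰ A²
I_n = √(8.12×10⁻²⁰) = 2.85×10⁻¹⁰ A = 285 pA

285 pA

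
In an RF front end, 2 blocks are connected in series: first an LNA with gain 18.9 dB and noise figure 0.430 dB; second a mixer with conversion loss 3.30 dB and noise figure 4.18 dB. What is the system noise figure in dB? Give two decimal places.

Convert to linear (a loss of L dB is a gain of −L dB): F_i = 10^(NF_i/10), G_i = 10^(G_i,dB/10)
  Stage 1: F_1 = 10^(0.430/10) = 1.104, G_1 = 10^(18.9/10) = 77.62
  Stage 2: F_2 = 10^(4.18/10) = 2.618, G_2 = 10^(−3.30/10) = 0.4677
Friis cascade:
  F = 1.104 + (2.618 − 1)/77.62 = 1.125
NF = 10 log₁₀(1.125) = 0.51 dB

0.51 dB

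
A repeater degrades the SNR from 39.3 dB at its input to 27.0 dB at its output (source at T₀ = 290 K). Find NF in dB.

NF (dB) = SNR_in(dB) − SNR_out(dB) when the source is at T₀
NF = 39.3 − 27.0 = 12.3 dB

12.3 dB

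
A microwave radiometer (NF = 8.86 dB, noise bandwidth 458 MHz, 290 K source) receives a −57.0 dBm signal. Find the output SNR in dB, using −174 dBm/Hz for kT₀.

21.5 dB

Noise floor: N = −174 + 10 log₁₀(B) + NF
10 log₁₀(4.58×10⁸) = 86.61 dB
N = −174 + 86.61 + 8.86 = −78.53 dBm
SNR = P_sig − N = −57.0 − (−78.53) = 21.53 dB → 21.5 dB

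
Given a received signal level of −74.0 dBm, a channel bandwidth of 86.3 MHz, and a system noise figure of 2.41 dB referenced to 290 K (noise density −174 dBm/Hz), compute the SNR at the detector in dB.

18.2 dB

Noise floor: N = −174 + 10 log₁₀(B) + NF
10 log₁₀(8.63×10⁷) = 79.36 dB
N = −174 + 79.36 + 2.41 = −92.23 dBm
SNR = P_sig − N = −74.0 − (−92.23) = 18.23 dB → 18.2 dB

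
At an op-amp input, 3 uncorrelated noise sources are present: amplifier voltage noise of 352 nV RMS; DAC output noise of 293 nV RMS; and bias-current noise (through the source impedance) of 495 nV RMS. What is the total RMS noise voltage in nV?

674 nV

Uncorrelated sources add in power (mean-square): V_tot = √(ΣV_i²)
V_tot = √[(3.52×10⁻⁷)² + (2.93×10⁻⁷)² + (4.95×10⁻⁷)²] = 6.74×10⁻⁷ V = 674 nV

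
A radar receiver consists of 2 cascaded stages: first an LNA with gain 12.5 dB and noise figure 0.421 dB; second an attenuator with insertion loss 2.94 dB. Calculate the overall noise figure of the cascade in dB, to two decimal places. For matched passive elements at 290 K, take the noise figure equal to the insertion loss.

Convert to linear (a loss of L dB is a gain of −L dB): F_i = 10^(NF_i/10), G_i = 10^(G_i,dB/10)
  Stage 1: F_1 = 10^(0.421/10) = 1.102, G_1 = 10^(12.5/10) = 17.78
  Stage 2: F_2 = 10^(2.94/10) = 1.968, G_2 = 10^(−2.94/10) = 0.5082
Friis cascade:
  F = 1.102 + (1.968 − 1)/17.78 = 1.156
NF = 10 log₁₀(1.156) = 0.63 dB

0.63 dB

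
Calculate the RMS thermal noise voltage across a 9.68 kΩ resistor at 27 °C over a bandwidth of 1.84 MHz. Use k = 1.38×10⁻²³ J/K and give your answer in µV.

T = 27 °C + 273.15 = 300.15 K
V_n = √(4kTRB)
4kTRB = 4 × 1.38×10⁻²³ × 300.15 × 9.68×10³ × 1.84×10⁶ = 2.95×10⁻¹⁰ V²
V_n = √(2.95×10⁻¹⁰) = 1.72×10⁻⁵ V = 17.2 µV

17.2 µV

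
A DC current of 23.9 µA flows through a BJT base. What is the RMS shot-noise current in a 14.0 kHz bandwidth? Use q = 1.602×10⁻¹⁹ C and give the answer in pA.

327 pA

I_n = √(2qI·B)
2qI·B = 2 × 1.602×10⁻¹⁹ × 2.39×10⁻⁵ × 1.40×10⁴ = 1.07×10⁻¹⁹ A²
I_n = √(1.07×10⁻¹⁹) = 3.27×10⁻¹⁰ A = 327 pA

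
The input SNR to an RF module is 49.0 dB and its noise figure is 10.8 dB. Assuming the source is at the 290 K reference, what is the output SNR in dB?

38.2 dB

By definition F = SNR_in/SNR_out, so in dB: SNR_out = SNR_in − NF
SNR_out = 49.0 − 10.8 = 38.2 dB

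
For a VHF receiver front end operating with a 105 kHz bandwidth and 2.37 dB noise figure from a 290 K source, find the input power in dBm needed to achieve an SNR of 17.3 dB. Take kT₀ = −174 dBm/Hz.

−104.1 dBm

Sensitivity = −174 + 10 log₁₀(B) + NF + SNR_min
= −174 + 50.21 + 2.37 + 17.3
= −104.12 dBm → −104.1 dBm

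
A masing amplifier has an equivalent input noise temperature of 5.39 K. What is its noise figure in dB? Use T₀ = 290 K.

F = 1 + T_e/T₀ = 1 + 5.39/290 = 1.01859
NF = 10 log₁₀(1.01859) = 0.080 dB

0.080 dB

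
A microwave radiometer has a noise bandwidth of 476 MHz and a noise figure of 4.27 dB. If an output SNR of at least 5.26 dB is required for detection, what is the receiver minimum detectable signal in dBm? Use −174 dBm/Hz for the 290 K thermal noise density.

Sensitivity = −174 + 10 log₁₀(B) + NF + SNR_min
= −174 + 86.78 + 4.27 + 5.26
= −77.69 dBm → −77.7 dBm

−77.7 dBm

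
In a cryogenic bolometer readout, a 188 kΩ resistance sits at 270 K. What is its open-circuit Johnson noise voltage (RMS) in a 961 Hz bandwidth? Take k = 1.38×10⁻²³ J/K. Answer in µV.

1.64 µV

V_n = √(4kTRB)
4kTRB = 4 × 1.38×10⁻²³ × 270 × 1.88×10⁵ × 9.61×10² = 2.69×10⁻¹² V²
V_n = √(2.69×10⁻¹²) = 1.64×10⁻⁶ V = 1.64 µV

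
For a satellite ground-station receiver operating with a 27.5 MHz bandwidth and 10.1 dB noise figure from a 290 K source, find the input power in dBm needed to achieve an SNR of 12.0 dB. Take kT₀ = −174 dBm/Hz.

−77.5 dBm

Sensitivity = −174 + 10 log₁₀(B) + NF + SNR_min
= −174 + 74.39 + 10.1 + 12.0
= −77.51 dBm → −77.5 dBm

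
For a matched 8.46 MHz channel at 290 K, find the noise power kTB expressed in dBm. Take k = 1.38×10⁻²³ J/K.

P_n = kTB = 1.38×10⁻²³ × 290 × 8.46×10⁶ = 3.39×10⁻¹⁴ W
In dBm: 10 log₁₀(3.39×10⁻¹⁴ / 10⁻³) = −104.7 dBm

−104.7 dBm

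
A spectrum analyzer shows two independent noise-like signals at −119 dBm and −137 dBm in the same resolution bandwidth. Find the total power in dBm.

−118.9 dBm

Convert to linear, add, convert back:
P₁ = 1.26×10⁻¹⁵ W, P₂ = 2.00×10⁻¹⁷ W
P_tot = 1.28×10⁻¹⁵ W → 10 log₁₀(P_tot / 10⁻³) = −118.9 dBm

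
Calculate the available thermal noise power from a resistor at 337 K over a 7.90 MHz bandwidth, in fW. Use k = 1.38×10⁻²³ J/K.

36.7 fW

P_n = kTB = 1.38×10⁻²³ × 337 × 7.90×10⁶ = 3.67×10⁻¹⁴ W = 36.7 fW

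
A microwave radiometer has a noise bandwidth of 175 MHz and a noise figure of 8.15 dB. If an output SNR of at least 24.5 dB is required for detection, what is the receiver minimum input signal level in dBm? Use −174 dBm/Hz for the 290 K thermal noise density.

Sensitivity = −174 + 10 log₁₀(B) + NF + SNR_min
= −174 + 82.43 + 8.15 + 24.5
= −58.92 dBm → −58.9 dBm

−58.9 dBm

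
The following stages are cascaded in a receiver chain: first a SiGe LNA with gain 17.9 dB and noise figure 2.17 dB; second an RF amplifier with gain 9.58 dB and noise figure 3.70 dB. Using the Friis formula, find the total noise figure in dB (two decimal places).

Convert to linear (a loss of L dB is a gain of −L dB): F_i = 10^(NF_i/10), G_i = 10^(G_i,dB/10)
  Stage 1: F_1 = 10^(2.17/10) = 1.648, G_1 = 10^(17.9/10) = 61.66
  Stage 2: F_2 = 10^(3.70/10) = 2.344, G_2 = 10^(9.58/10) = 9.078
Friis cascade:
  F = 1.648 + (2.344 − 1)/61.66 = 1.670
NF = 10 log₁₀(1.670) = 2.23 dB

2.23 dB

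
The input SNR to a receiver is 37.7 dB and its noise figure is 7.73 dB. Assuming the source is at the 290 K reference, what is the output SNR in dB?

By definition F = SNR_in/SNR_out, so in dB: SNR_out = SNR_in − NF
SNR_out = 37.7 − 7.73 = 29.97 dB

29.97 dB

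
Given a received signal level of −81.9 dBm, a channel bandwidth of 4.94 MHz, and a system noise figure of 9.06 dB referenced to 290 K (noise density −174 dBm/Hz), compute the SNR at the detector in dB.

16.1 dB

Noise floor: N = −174 + 10 log₁₀(B) + NF
10 log₁₀(4.94×10⁶) = 66.94 dB
N = −174 + 66.94 + 9.06 = −98.00 dBm
SNR = P_sig − N = −81.9 − (−98.00) = 16.10 dB → 16.1 dB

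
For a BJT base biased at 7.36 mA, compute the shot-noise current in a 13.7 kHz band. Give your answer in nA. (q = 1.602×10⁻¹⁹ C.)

5.68 nA

I_n = √(2qI·B)
2qI·B = 2 × 1.602×10⁻¹⁹ × 7.36×10⁻³ × 1.37×10⁴ = 3.23×10⁻¹⁷ A²
I_n = √(3.23×10⁻¹⁷) = 5.68×10⁻⁹ A = 5.68 nA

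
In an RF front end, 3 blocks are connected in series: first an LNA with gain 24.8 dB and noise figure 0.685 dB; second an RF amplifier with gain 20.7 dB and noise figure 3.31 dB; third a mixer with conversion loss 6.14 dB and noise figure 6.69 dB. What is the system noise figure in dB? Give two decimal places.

Convert to linear (a loss of L dB is a gain of −L dB): F_i = 10^(NF_i/10), G_i = 10^(G_i,dB/10)
  Stage 1: F_1 = 10^(0.685/10) = 1.171, G_1 = 10^(24.8/10) = 302.0
  Stage 2: F_2 = 10^(3.31/10) = 2.143, G_2 = 10^(20.7/10) = 117.5
  Stage 3: F_3 = 10^(6.69/10) = 4.667, G_3 = 10^(−6.14/10) = 0.2432
Friis cascade:
  F = 1.171 + (2.143 − 1)/302.0 + (4.667 − 1)/3.548×10⁴ = 1.175
NF = 10 log₁₀(1.175) = 0.70 dB

0.70 dB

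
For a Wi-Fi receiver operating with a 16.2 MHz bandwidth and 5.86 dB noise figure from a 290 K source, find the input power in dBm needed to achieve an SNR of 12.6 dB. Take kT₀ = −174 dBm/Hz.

Sensitivity = −174 + 10 log₁₀(B) + NF + SNR_min
= −174 + 72.1 + 5.86 + 12.6
= −83.44 dBm → −83.4 dBm

−83.4 dBm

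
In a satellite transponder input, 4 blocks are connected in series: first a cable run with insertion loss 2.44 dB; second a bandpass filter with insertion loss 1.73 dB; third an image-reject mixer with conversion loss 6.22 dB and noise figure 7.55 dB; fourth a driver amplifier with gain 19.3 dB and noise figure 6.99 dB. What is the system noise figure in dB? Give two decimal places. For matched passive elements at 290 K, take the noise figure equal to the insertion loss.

Convert to linear (a loss of L dB is a gain of −L dB): F_i = 10^(NF_i/10), G_i = 10^(G_i,dB/10)
  Stage 1: F_1 = 10^(2.44/10) = 1.754, G_1 = 10^(−2.44/10) = 0.5702
  Stage 2: F_2 = 10^(1.73/10) = 1.489, G_2 = 10^(−1.73/10) = 0.6714
  Stage 3: F_3 = 10^(7.55/10) = 5.689, G_3 = 10^(−6.22/10) = 0.2388
  Stage 4: F_4 = 10^(6.99/10) = 5.000, G_4 = 10^(19.3/10) = 85.11
Friis cascade:
  F = 1.754 + (1.489 − 1)/0.5702 + (5.689 − 1)/0.3828 + (5.000 − 1)/0.09141 = 58.62
NF = 10 log₁₀(58.62) = 17.68 dB

17.68 dB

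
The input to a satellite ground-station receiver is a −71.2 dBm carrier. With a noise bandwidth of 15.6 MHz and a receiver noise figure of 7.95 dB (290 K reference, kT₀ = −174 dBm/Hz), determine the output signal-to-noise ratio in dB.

Noise floor: N = −174 + 10 log₁₀(B) + NF
10 log₁₀(1.56×10⁷) = 71.93 dB
N = −174 + 71.93 + 7.95 = −94.12 dBm
SNR = P_sig − N = −71.2 − (−94.12) = 22.92 dB → 22.9 dB

22.9 dB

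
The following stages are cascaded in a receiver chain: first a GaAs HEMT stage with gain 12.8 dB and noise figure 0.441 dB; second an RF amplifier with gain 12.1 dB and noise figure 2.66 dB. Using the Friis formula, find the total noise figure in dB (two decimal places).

Convert to linear (a loss of L dB is a gain of −L dB): F_i = 10^(NF_i/10), G_i = 10^(G_i,dB/10)
  Stage 1: F_1 = 10^(0.441/10) = 1.107, G_1 = 10^(12.8/10) = 19.05
  Stage 2: F_2 = 10^(2.66/10) = 1.845, G_2 = 10^(12.1/10) = 16.22
Friis cascade:
  F = 1.107 + (1.845 − 1)/19.05 = 1.151
NF = 10 log₁₀(1.151) = 0.61 dB

0.61 dB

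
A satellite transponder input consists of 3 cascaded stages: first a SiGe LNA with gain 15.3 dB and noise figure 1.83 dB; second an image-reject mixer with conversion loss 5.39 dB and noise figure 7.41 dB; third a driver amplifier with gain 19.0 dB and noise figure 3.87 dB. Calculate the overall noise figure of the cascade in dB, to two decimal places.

Convert to linear (a loss of L dB is a gain of −L dB): F_i = 10^(NF_i/10), G_i = 10^(G_i,dB/10)
  Stage 1: F_1 = 10^(1.83/10) = 1.524, G_1 = 10^(15.3/10) = 33.88
  Stage 2: F_2 = 10^(7.41/10) = 5.508, G_2 = 10^(−5.39/10) = 0.2891
  Stage 3: F_3 = 10^(3.87/10) = 2.438, G_3 = 10^(19.0/10) = 79.43
Friis cascade:
  F = 1.524 + (5.508 − 1)/33.88 + (2.438 − 1)/9.795 = 1.804
NF = 10 log₁₀(1.804) = 2.56 dB

2.56 dB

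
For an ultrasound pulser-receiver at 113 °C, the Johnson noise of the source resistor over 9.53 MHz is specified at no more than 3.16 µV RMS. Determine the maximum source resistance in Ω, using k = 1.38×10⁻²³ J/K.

49.2 Ω

T = 113 °C + 273.15 = 386.15 K
Johnson–Nyquist: V_n = √(4kTRB) ⇒ R = V_n² / (4kTB)
4kTB = 4 × 1.38×10⁻²³ × 386.15 × 9.53×10⁶ = 2.03×10⁻¹³
R = (3.16×10⁻⁶)² / 2.03×10⁻¹³ = 4.92×10¹ Ω = 49.2 Ω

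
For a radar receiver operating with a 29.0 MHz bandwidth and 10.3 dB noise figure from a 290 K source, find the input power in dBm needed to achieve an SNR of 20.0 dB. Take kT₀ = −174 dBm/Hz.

Sensitivity = −174 + 10 log₁₀(B) + NF + SNR_min
= −174 + 74.62 + 10.3 + 20.0
= −69.08 dBm → −69.1 dBm

−69.1 dBm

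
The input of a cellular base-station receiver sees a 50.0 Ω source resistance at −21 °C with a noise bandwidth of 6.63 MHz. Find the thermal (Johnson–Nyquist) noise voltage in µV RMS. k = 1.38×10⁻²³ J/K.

2.15 µV

T = −21 °C + 273.15 = 252.15 K
V_n = √(4kTRB)
4kTRB = 4 × 1.38×10⁻²³ × 252.15 × 5.00×10¹ × 6.63×10⁶ = 4.61×10⁻¹² V²
V_n = √(4.61×10⁻¹²) = 2.15×10⁻⁶ V = 2.15 µV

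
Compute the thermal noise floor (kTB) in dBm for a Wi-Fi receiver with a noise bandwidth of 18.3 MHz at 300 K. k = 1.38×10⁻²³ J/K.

P_n = kTB = 1.38×10⁻²³ × 300 × 1.83×10⁷ = 7.58×10⁻¹⁴ W
In dBm: 10 log₁₀(7.58×10⁻¹⁴ / 10⁻³) = −101.2 dBm

−101.2 dBm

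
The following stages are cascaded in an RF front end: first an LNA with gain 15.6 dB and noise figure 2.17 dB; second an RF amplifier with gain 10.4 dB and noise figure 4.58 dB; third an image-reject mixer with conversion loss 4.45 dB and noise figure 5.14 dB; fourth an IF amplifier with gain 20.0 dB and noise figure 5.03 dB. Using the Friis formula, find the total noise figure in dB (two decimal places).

2.36 dB

Convert to linear (a loss of L dB is a gain of −L dB): F_i = 10^(NF_i/10), G_i = 10^(G_i,dB/10)
  Stage 1: F_1 = 10^(2.17/10) = 1.648, G_1 = 10^(15.6/10) = 36.31
  Stage 2: F_2 = 10^(4.58/10) = 2.871, G_2 = 10^(10.4/10) = 10.96
  Stage 3: F_3 = 10^(5.14/10) = 3.266, G_3 = 10^(−4.45/10) = 0.3589
  Stage 4: F_4 = 10^(5.03/10) = 3.184, G_4 = 10^(20.0/10) = 100.0
Friis cascade:
  F = 1.648 + (2.871 − 1)/36.31 + (3.266 − 1)/398.1 + (3.184 − 1)/142.9 = 1.721
NF = 10 log₁₀(1.721) = 2.36 dB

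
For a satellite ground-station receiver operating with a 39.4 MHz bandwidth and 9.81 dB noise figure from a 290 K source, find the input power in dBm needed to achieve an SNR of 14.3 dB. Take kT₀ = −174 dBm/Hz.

Sensitivity = −174 + 10 log₁₀(B) + NF + SNR_min
= −174 + 75.95 + 9.81 + 14.3
= −73.94 dBm → −73.9 dBm

−73.9 dBm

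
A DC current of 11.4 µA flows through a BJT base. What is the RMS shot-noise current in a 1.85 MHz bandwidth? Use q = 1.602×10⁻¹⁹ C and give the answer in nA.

I_n = √(2qI·B)
2qI·B = 2 × 1.602×10⁻¹⁹ × 1.14×10⁻⁵ × 1.85×10⁶ = 6.76×10⁻¹⁸ A²
I_n = √(6.76×10⁻¹⁸) = 2.60×10⁻⁹ A = 2.60 nA

2.60 nA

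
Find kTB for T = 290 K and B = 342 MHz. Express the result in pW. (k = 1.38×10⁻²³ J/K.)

P_n = kTB = 1.38×10⁻²³ × 290 × 3.42×10⁸ = 1.37×10⁻¹² W = 1.37 pW

1.37 pW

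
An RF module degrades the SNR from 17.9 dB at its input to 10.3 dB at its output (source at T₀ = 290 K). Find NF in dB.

7.6 dB

NF (dB) = SNR_in(dB) − SNR_out(dB) when the source is at T₀
NF = 17.9 − 10.3 = 7.6 dB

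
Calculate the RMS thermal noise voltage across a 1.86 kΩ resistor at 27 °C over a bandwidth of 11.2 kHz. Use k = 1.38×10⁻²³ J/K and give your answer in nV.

587 nV

T = 27 °C + 273.15 = 300.15 K
V_n = √(4kTRB)
4kTRB = 4 × 1.38×10⁻²³ × 300.15 × 1.86×10³ × 1.12×10⁴ = 3.45×10⁻¹³ V²
V_n = √(3.45×10⁻¹³) = 5.87×10⁻⁷ V = 587 nV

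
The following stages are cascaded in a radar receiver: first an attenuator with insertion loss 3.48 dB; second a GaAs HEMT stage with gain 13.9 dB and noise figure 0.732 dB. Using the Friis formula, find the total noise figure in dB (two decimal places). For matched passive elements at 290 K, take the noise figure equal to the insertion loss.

Convert to linear (a loss of L dB is a gain of −L dB): F_i = 10^(NF_i/10), G_i = 10^(G_i,dB/10)
  Stage 1: F_1 = 10^(3.48/10) = 2.228, G_1 = 10^(−3.48/10) = 0.4487
  Stage 2: F_2 = 10^(0.732/10) = 1.184, G_2 = 10^(13.9/10) = 24.55
Friis cascade:
  F = 2.228 + (1.184 − 1)/0.4487 = 2.638
NF = 10 log₁₀(2.638) = 4.21 dB

4.21 dB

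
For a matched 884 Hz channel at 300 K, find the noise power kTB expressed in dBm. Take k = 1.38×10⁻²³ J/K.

−144.4 dBm

P_n = kTB = 1.38×10⁻²³ × 300 × 8.84×10² = 3.66×10⁻¹⁸ W
In dBm: 10 log₁₀(3.66×10⁻¹⁸ / 10⁻³) = −144.4 dBm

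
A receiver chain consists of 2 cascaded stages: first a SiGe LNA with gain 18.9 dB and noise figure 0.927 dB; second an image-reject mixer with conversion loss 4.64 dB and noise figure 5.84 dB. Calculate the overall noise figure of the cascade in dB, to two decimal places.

1.05 dB

Convert to linear (a loss of L dB is a gain of −L dB): F_i = 10^(NF_i/10), G_i = 10^(G_i,dB/10)
  Stage 1: F_1 = 10^(0.927/10) = 1.238, G_1 = 10^(18.9/10) = 77.62
  Stage 2: F_2 = 10^(5.84/10) = 3.837, G_2 = 10^(−4.64/10) = 0.3436
Friis cascade:
  F = 1.238 + (3.837 − 1)/77.62 = 1.274
NF = 10 log₁₀(1.274) = 1.05 dB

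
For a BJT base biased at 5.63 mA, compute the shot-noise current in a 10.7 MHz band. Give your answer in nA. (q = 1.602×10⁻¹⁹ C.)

139 nA

I_n = √(2qI·B)
2qI·B = 2 × 1.602×10⁻¹⁹ × 5.63×10⁻³ × 1.07×10⁷ = 1.93×10⁻¹⁴ A²
I_n = √(1.93×10⁻¹⁴) = 1.39×10⁻⁷ A = 139 nA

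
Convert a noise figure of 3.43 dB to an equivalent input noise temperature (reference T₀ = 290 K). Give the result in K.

349 K

F = 10^(3.43/10) = 2.20293
T_e = (F − 1)·T₀ = (2.20293 − 1) × 290 = 349 K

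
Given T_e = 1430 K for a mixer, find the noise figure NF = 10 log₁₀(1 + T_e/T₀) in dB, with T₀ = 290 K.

7.73 dB

F = 1 + T_e/T₀ = 1 + 1430/290 = 5.93103
NF = 10 log₁₀(5.93103) = 7.73 dB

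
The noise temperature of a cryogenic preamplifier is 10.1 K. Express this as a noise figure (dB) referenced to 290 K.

0.149 dB

F = 1 + T_e/T₀ = 1 + 10.1/290 = 1.03483
NF = 10 log₁₀(1.03483) = 0.149 dB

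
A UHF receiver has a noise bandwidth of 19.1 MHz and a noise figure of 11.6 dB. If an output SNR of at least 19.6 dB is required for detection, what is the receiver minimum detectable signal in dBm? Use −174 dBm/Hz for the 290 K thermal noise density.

−70.0 dBm

Sensitivity = −174 + 10 log₁₀(B) + NF + SNR_min
= −174 + 72.81 + 11.6 + 19.6
= −69.99 dBm → −70.0 dBm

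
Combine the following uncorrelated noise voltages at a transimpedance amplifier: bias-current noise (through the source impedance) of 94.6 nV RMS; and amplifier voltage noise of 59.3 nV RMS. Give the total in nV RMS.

Uncorrelated sources add in power (mean-square): V_tot = √(ΣV_i²)
V_tot = √[(9.46×10⁻⁸)² + (5.93×10⁻⁸)²] = 1.12×10⁻⁷ V = 112 nV

112 nV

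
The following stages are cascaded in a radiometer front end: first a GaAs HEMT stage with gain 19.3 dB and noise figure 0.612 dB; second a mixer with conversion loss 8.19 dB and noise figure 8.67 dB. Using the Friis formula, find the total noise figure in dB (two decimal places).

0.89 dB

Convert to linear (a loss of L dB is a gain of −L dB): F_i = 10^(NF_i/10), G_i = 10^(G_i,dB/10)
  Stage 1: F_1 = 10^(0.612/10) = 1.151, G_1 = 10^(19.3/10) = 85.11
  Stage 2: F_2 = 10^(8.67/10) = 7.362, G_2 = 10^(−8.19/10) = 0.1517
Friis cascade:
  F = 1.151 + (7.362 − 1)/85.11 = 1.226
NF = 10 log₁₀(1.226) = 0.89 dB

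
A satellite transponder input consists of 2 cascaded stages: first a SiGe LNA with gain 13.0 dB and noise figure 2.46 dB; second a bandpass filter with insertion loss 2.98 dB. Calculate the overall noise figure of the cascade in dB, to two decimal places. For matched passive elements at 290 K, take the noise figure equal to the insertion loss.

2.58 dB

Convert to linear (a loss of L dB is a gain of −L dB): F_i = 10^(NF_i/10), G_i = 10^(G_i,dB/10)
  Stage 1: F_1 = 10^(2.46/10) = 1.762, G_1 = 10^(13.0/10) = 19.95
  Stage 2: F_2 = 10^(2.98/10) = 1.986, G_2 = 10^(−2.98/10) = 0.5035
Friis cascade:
  F = 1.762 + (1.986 − 1)/19.95 = 1.811
NF = 10 log₁₀(1.811) = 2.58 dB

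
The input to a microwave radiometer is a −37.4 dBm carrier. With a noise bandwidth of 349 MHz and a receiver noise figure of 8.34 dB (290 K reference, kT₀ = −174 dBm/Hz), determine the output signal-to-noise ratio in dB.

42.8 dB

Noise floor: N = −174 + 10 log₁₀(B) + NF
10 log₁₀(3.49×10⁸) = 85.43 dB
N = −174 + 85.43 + 8.34 = −80.23 dBm
SNR = P_sig − N = −37.4 − (−80.23) = 42.83 dB → 42.8 dB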